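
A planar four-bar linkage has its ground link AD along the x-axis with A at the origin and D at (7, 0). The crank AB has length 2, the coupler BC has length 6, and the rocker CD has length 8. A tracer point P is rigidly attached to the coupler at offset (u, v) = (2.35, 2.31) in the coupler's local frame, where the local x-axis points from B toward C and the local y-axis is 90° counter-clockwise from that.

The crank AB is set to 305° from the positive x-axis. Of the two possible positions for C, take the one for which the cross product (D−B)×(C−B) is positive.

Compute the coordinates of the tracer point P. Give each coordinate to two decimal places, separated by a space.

-1.49 0.34

A=(0,0), D=(7.00,0)
B = A + 2.00·(cos305°, sin305°) = (1.1472, -1.6383)
|BD| = 6.0778
circle(B,6.00) ∩ circle(D,8.00): a=0.7354, h=5.9548
  candidates: C₊=(0.2502,4.2943) cross=36.192; C₋=(3.4605,-7.1744) cross=-36.192
  mode + wants cross > 0 → take C=(0.2502,4.2943) (cross=36.192)
ex = (C−B)/|BC| = (-0.1495,0.9888); ey = (-0.9888,-0.1495)
P = B + 2.35·ex + 2.31·ey = (-1.4882,0.3400)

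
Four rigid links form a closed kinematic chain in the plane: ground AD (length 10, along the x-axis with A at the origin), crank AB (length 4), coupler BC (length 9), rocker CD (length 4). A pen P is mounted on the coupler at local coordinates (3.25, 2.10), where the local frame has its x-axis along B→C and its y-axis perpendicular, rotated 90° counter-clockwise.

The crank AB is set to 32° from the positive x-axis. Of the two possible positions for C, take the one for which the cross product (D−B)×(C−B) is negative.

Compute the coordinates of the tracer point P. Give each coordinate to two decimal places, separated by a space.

7.20 1.45

A=(0,0), D=(10.00,0)
B = A + 4.00·(cos32°, sin32°) = (3.3922, 2.1197)
|BD| = 6.9395
circle(B,9.00) ∩ circle(D,4.00): a=8.1531, h=3.8114
  candidates: C₊=(12.3198,3.2586) cross=26.449; C₋=(9.9914,-4.0000) cross=-26.449
  mode - wants cross < 0 → take C=(9.9914,-4.0000) (cross=-26.449)
ex = (C−B)/|BC| = (0.7332,-0.6800); ey = (0.6800,0.7332)
P = B + 3.25·ex + 2.10·ey = (7.2032,1.4496)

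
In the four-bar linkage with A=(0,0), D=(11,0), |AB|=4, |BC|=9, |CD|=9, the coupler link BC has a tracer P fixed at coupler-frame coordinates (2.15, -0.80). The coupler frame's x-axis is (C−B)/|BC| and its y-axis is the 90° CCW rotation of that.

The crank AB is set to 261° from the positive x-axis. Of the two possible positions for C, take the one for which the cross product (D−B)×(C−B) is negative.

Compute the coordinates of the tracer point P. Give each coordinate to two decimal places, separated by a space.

0.89 -5.67

A=(0,0), D=(11.00,0)
B = A + 4.00·(cos261°, sin261°) = (-0.6257, -3.9508)
|BD| = 12.2787
circle(B,9.00) ∩ circle(D,9.00): a=6.1393, h=6.5809
  candidates: C₊=(3.0697,4.2556) cross=80.805; C₋=(7.3046,-8.2063) cross=-80.805
  mode - wants cross < 0 → take C=(7.3046,-8.2063) (cross=-80.805)
ex = (C−B)/|BC| = (0.8811,-0.4728); ey = (0.4728,0.8811)
P = B + 2.15·ex + -0.80·ey = (0.8905,-5.6723)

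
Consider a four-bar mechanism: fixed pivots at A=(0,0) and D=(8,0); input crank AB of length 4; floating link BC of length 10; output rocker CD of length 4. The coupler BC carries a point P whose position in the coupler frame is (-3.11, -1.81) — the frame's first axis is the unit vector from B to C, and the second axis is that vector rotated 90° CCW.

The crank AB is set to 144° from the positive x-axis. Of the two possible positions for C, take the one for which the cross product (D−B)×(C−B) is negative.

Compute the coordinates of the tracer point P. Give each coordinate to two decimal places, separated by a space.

-6.83 2.45

A=(0,0), D=(8.00,0)
B = A + 4.00·(cos144°, sin144°) = (-3.2361, 2.3511)
|BD| = 11.4794
circle(B,10.00) ∩ circle(D,4.00): a=9.3984, h=3.4161
  candidates: C₊=(6.6628,3.7699) cross=39.214; C₋=(5.2635,-2.9174) cross=-39.214
  mode - wants cross < 0 → take C=(5.2635,-2.9174) (cross=-39.214)
ex = (C−B)/|BC| = (0.8500,-0.5269); ey = (0.5269,0.8500)
P = B + -3.11·ex + -1.81·ey = (-6.8330,2.4513)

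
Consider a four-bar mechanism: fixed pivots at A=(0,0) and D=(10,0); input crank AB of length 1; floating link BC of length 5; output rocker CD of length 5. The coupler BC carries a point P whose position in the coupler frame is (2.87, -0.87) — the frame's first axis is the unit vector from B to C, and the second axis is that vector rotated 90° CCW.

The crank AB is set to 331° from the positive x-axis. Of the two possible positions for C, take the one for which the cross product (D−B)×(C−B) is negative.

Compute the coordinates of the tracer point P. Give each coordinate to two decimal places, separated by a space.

A=(0,0), D=(10.00,0)
B = A + 1.00·(cos331°, sin331°) = (0.8746, -0.4848)
|BD| = 9.1382
circle(B,5.00) ∩ circle(D,5.00): a=4.5691, h=2.0305
  candidates: C₊=(5.3296,1.7853) cross=18.556; C₋=(5.5450,-2.2701) cross=-18.556
  mode - wants cross < 0 → take C=(5.5450,-2.2701) (cross=-18.556)
ex = (C−B)/|BC| = (0.9341,-0.3571); ey = (0.3571,0.9341)
P = B + 2.87·ex + -0.87·ey = (3.2448,-2.3222)

3.24 -2.32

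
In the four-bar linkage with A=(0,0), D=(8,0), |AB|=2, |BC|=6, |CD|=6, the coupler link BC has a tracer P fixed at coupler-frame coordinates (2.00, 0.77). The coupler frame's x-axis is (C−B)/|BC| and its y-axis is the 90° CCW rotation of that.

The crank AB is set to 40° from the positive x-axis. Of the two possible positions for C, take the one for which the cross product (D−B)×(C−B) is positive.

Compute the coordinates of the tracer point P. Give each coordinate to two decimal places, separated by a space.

2.39 3.25

A=(0,0), D=(8.00,0)
B = A + 2.00·(cos40°, sin40°) = (1.5321, 1.2856)
|BD| = 6.5944
circle(B,6.00) ∩ circle(D,6.00): a=3.2972, h=5.0128
  candidates: C₊=(5.7433,5.5594) cross=33.057; C₋=(3.7888,-4.2739) cross=-33.057
  mode + wants cross > 0 → take C=(5.7433,5.5594) (cross=33.057)
ex = (C−B)/|BC| = (0.7019,0.7123); ey = (-0.7123,0.7019)
P = B + 2.00·ex + 0.77·ey = (2.3873,3.2506)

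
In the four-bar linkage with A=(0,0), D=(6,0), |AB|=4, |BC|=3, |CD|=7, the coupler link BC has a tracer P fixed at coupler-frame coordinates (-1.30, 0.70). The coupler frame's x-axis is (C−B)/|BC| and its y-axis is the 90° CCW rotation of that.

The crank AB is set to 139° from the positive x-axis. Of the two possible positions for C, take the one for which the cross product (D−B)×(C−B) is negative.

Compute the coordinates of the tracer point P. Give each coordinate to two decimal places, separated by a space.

-3.38 4.05

A=(0,0), D=(6.00,0)
B = A + 4.00·(cos139°, sin139°) = (-3.0188, 2.6242)
|BD| = 9.3929
circle(B,3.00) ∩ circle(D,7.00): a=2.5672, h=1.5523
  candidates: C₊=(-0.1202,3.3975) cross=14.581; C₋=(-0.9876,0.4165) cross=-14.581
  mode - wants cross < 0 → take C=(-0.9876,0.4165) (cross=-14.581)
ex = (C−B)/|BC| = (0.6771,-0.7359); ey = (0.7359,0.6771)
P = B + -1.30·ex + 0.70·ey = (-3.3839,4.0549)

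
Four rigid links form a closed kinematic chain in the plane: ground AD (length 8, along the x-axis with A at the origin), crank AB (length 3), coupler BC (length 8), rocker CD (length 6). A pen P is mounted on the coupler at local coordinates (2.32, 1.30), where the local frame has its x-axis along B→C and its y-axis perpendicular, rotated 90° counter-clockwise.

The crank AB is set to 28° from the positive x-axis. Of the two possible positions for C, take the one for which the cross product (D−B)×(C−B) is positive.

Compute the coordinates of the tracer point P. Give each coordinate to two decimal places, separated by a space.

3.85 3.78

A=(0,0), D=(8.00,0)
B = A + 3.00·(cos28°, sin28°) = (2.6488, 1.4084)
|BD| = 5.5334
circle(B,8.00) ∩ circle(D,6.00): a=5.2968, h=5.9953
  candidates: C₊=(9.2972,5.8581) cross=33.175; C₋=(6.2452,-5.7377) cross=-33.175
  mode + wants cross > 0 → take C=(9.2972,5.8581) (cross=33.175)
ex = (C−B)/|BC| = (0.8310,0.5562); ey = (-0.5562,0.8310)
P = B + 2.32·ex + 1.30·ey = (3.8538,3.7792)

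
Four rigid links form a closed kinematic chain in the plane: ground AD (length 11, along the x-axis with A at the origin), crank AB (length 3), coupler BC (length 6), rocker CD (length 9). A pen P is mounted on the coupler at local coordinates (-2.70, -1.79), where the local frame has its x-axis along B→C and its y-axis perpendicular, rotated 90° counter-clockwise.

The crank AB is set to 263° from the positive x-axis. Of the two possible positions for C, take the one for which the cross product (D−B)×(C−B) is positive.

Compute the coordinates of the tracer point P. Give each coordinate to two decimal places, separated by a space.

0.03 -6.19

A=(0,0), D=(11.00,0)
B = A + 3.00·(cos263°, sin263°) = (-0.3656, -2.9776)
|BD| = 11.7492
circle(B,6.00) ∩ circle(D,9.00): a=3.9596, h=4.5080
  candidates: C₊=(2.3222,2.3867) cross=52.965; C₋=(4.6072,-6.3350) cross=-52.965
  mode + wants cross > 0 → take C=(2.3222,2.3867) (cross=52.965)
ex = (C−B)/|BC| = (0.4480,0.8940); ey = (-0.8940,0.4480)
P = B + -2.70·ex + -1.79·ey = (0.0252,-6.1934)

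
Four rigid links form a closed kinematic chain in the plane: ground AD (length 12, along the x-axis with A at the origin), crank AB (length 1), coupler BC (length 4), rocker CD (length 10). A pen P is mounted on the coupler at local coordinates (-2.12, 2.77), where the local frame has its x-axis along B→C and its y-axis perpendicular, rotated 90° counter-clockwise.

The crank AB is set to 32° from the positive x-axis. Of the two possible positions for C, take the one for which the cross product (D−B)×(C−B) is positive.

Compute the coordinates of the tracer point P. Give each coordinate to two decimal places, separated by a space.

A=(0,0), D=(12.00,0)
B = A + 1.00·(cos32°, sin32°) = (0.8480, 0.5299)
|BD| = 11.1645
circle(B,4.00) ∩ circle(D,10.00): a=1.8204, h=3.5618
  candidates: C₊=(2.8354,4.0013) cross=39.766; C₋=(2.4973,-3.1143) cross=-39.766
  mode + wants cross > 0 → take C=(2.8354,4.0013) (cross=39.766)
ex = (C−B)/|BC| = (0.4968,0.8678); ey = (-0.8678,0.4968)
P = B + -2.12·ex + 2.77·ey = (-2.6092,0.0663)

-2.61 0.07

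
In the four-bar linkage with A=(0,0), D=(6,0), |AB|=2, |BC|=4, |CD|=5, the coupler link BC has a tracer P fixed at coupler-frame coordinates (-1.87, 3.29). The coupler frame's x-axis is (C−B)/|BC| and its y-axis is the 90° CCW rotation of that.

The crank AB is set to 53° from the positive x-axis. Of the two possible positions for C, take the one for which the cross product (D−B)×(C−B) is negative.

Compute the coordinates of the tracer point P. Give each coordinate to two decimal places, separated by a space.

4.29 3.79

A=(0,0), D=(6.00,0)
B = A + 2.00·(cos53°, sin53°) = (1.2036, 1.5973)
|BD| = 5.0553
circle(B,4.00) ∩ circle(D,5.00): a=1.6375, h=3.6495
  candidates: C₊=(3.9103,4.5424) cross=18.449; C₋=(1.6042,-2.3826) cross=-18.449
  mode - wants cross < 0 → take C=(1.6042,-2.3826) (cross=-18.449)
ex = (C−B)/|BC| = (0.1001,-0.9950); ey = (0.9950,0.1001)
P = B + -1.87·ex + 3.29·ey = (4.2898,3.7873)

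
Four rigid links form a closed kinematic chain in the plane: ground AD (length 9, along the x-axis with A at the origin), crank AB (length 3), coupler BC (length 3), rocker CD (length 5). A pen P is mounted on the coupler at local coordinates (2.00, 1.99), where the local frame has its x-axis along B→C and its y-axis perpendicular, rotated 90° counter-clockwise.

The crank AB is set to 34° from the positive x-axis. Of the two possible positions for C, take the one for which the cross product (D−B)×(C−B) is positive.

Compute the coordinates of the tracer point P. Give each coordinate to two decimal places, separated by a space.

A=(0,0), D=(9.00,0)
B = A + 3.00·(cos34°, sin34°) = (2.4871, 1.6776)
|BD| = 6.7255
circle(B,3.00) ∩ circle(D,5.00): a=2.1732, h=2.0681
  candidates: C₊=(5.1075,3.1382) cross=13.909; C₋=(4.0758,-0.8672) cross=-13.909
  mode + wants cross > 0 → take C=(5.1075,3.1382) (cross=13.909)
ex = (C−B)/|BC| = (0.8735,0.4869); ey = (-0.4869,0.8735)
P = B + 2.00·ex + 1.99·ey = (3.2651,4.3895)

3.27 4.39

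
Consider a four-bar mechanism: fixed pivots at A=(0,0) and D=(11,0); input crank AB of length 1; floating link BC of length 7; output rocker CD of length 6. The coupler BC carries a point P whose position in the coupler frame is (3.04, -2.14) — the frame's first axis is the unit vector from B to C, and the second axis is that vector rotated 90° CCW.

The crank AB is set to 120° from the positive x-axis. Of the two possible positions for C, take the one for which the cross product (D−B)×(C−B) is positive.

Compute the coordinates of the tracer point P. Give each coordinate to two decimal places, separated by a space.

A=(0,0), D=(11.00,0)
B = A + 1.00·(cos120°, sin120°) = (-0.5000, 0.8660)
|BD| = 11.5326
circle(B,7.00) ∩ circle(D,6.00): a=6.3299, h=2.9887
  candidates: C₊=(6.0365,3.3709) cross=34.467; C₋=(5.5876,-2.5896) cross=-34.467
  mode + wants cross > 0 → take C=(6.0365,3.3709) (cross=34.467)
ex = (C−B)/|BC| = (0.9338,0.3578); ey = (-0.3578,0.9338)
P = B + 3.04·ex + -2.14·ey = (3.1045,-0.0444)

3.10 -0.04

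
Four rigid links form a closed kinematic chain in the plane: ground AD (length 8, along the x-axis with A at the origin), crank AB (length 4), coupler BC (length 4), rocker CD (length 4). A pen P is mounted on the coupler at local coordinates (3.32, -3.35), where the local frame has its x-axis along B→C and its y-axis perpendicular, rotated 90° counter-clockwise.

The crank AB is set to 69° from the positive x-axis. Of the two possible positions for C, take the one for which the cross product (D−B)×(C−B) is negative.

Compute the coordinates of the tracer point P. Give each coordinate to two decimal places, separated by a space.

A=(0,0), D=(8.00,0)
B = A + 4.00·(cos69°, sin69°) = (1.4335, 3.7343)
|BD| = 7.5541
circle(B,4.00) ∩ circle(D,4.00): a=3.7771, h=1.3168
  candidates: C₊=(5.3677,3.0118) cross=9.947; C₋=(4.0658,0.7225) cross=-9.947
  mode - wants cross < 0 → take C=(4.0658,0.7225) (cross=-9.947)
ex = (C−B)/|BC| = (0.6581,-0.7529); ey = (0.7529,0.6581)
P = B + 3.32·ex + -3.35·ey = (1.0959,-0.9700)

1.10 -0.97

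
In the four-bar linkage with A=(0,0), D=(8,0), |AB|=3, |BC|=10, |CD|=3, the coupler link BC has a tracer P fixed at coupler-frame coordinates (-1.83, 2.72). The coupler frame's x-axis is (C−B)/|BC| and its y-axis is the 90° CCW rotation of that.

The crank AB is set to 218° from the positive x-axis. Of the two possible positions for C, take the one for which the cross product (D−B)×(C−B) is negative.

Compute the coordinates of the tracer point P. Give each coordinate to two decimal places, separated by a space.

A=(0,0), D=(8.00,0)
B = A + 3.00·(cos218°, sin218°) = (-2.3640, -1.8470)
|BD| = 10.5273
circle(B,10.00) ∩ circle(D,3.00): a=9.5857, h=2.8484
  candidates: C₊=(6.5733,2.6390) cross=29.986; C₋=(7.5728,-2.9694) cross=-29.986
  mode - wants cross < 0 → take C=(7.5728,-2.9694) (cross=-29.986)
ex = (C−B)/|BC| = (0.9937,-0.1122); ey = (0.1122,0.9937)
P = B + -1.83·ex + 2.72·ey = (-3.8772,1.0612)

-3.88 1.06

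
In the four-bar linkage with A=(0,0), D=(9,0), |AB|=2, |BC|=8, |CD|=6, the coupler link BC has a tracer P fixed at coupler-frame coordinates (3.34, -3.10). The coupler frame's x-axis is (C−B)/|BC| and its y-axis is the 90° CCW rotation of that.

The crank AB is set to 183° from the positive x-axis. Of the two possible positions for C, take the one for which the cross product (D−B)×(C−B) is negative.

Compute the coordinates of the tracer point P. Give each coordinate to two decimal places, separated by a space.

A=(0,0), D=(9.00,0)
B = A + 2.00·(cos183°, sin183°) = (-1.9973, -0.1047)
|BD| = 10.9978
circle(B,8.00) ∩ circle(D,6.00): a=6.7719, h=4.2593
  candidates: C₊=(4.7338,4.2189) cross=46.843; C₋=(4.8148,-4.2994) cross=-46.843
  mode - wants cross < 0 → take C=(4.8148,-4.2994) (cross=-46.843)
ex = (C−B)/|BC| = (0.8515,-0.5243); ey = (0.5243,0.8515)
P = B + 3.34·ex + -3.10·ey = (-0.7786,-4.4956)

-0.78 -4.50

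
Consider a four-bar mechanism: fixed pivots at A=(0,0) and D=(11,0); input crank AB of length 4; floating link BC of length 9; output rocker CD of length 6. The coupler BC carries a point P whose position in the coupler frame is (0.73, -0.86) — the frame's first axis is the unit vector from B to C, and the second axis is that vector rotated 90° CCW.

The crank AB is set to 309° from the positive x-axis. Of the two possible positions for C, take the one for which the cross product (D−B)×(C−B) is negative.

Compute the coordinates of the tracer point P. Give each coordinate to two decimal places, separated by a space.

2.93 -4.16

A=(0,0), D=(11.00,0)
B = A + 4.00·(cos309°, sin309°) = (2.5173, -3.1086)
|BD| = 9.0344
circle(B,9.00) ∩ circle(D,6.00): a=7.0077, h=5.6473
  candidates: C₊=(7.1539,4.6052) cross=51.020; C₋=(11.0402,-5.9999) cross=-51.020
  mode - wants cross < 0 → take C=(11.0402,-5.9999) (cross=-51.020)
ex = (C−B)/|BC| = (0.9470,-0.3213); ey = (0.3213,0.9470)
P = B + 0.73·ex + -0.86·ey = (2.9323,-4.1575)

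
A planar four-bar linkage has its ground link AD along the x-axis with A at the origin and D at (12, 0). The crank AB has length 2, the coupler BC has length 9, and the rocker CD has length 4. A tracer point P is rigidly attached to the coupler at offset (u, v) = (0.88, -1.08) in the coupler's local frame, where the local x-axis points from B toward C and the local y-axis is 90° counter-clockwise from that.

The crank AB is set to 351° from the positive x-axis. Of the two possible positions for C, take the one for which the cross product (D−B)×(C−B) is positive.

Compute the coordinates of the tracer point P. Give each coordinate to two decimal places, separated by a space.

3.23 -0.91

A=(0,0), D=(12.00,0)
B = A + 2.00·(cos351°, sin351°) = (1.9754, -0.3129)
|BD| = 10.0295
circle(B,9.00) ∩ circle(D,4.00): a=8.2552, h=3.5849
  candidates: C₊=(10.1147,3.5278) cross=35.955; C₋=(10.3384,-3.6385) cross=-35.955
  mode + wants cross > 0 → take C=(10.1147,3.5278) (cross=35.955)
ex = (C−B)/|BC| = (0.9044,0.4267); ey = (-0.4267,0.9044)
P = B + 0.88·ex + -1.08·ey = (3.2321,-0.9141)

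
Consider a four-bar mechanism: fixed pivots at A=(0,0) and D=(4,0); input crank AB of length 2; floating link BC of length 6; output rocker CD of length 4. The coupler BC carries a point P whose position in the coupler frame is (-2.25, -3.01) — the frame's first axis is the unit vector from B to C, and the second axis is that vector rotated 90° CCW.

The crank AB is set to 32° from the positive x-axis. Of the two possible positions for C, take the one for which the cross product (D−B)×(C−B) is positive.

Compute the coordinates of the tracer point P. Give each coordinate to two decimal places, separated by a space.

-0.28 -2.14

A=(0,0), D=(4.00,0)
B = A + 2.00·(cos32°, sin32°) = (1.6961, 1.0598)
|BD| = 2.5360
circle(B,6.00) ∩ circle(D,4.00): a=5.2112, h=2.9737
  candidates: C₊=(7.6732,1.5835) cross=7.541; C₋=(5.1876,-3.8196) cross=-7.541
  mode + wants cross > 0 → take C=(7.6732,1.5835) (cross=7.541)
ex = (C−B)/|BC| = (0.9962,0.0873); ey = (-0.0873,0.9962)
P = B + -2.25·ex + -3.01·ey = (-0.2826,-2.1351)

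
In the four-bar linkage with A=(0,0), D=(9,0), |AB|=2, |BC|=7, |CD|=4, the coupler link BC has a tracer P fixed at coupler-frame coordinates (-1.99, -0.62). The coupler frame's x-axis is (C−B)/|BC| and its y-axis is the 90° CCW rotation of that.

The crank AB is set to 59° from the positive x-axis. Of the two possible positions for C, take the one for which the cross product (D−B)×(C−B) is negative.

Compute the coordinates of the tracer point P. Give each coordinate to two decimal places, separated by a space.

-0.87 2.57

A=(0,0), D=(9.00,0)
B = A + 2.00·(cos59°, sin59°) = (1.0301, 1.7143)
|BD| = 8.1522
circle(B,7.00) ∩ circle(D,4.00): a=6.1001, h=3.4335
  candidates: C₊=(7.7158,3.7882) cross=27.991; C₋=(6.2717,-2.9252) cross=-27.991
  mode - wants cross < 0 → take C=(6.2717,-2.9252) (cross=-27.991)
ex = (C−B)/|BC| = (0.7488,-0.6628); ey = (0.6628,0.7488)
P = B + -1.99·ex + -0.62·ey = (-0.8710,2.5690)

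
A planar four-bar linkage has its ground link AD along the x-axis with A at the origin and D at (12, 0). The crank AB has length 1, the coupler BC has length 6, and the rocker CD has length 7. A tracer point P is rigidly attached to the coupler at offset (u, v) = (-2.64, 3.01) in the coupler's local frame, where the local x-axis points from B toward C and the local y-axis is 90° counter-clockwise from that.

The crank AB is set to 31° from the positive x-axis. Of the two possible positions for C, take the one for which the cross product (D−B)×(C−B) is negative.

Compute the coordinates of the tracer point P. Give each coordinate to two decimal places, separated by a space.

A=(0,0), D=(12.00,0)
B = A + 1.00·(cos31°, sin31°) = (0.8572, 0.5150)
|BD| = 11.1547
circle(B,6.00) ∩ circle(D,7.00): a=4.9947, h=3.3247
  candidates: C₊=(6.0000,3.6056) cross=37.086; C₋=(5.6930,-3.0367) cross=-37.086
  mode - wants cross < 0 → take C=(5.6930,-3.0367) (cross=-37.086)
ex = (C−B)/|BC| = (0.8060,-0.5920); ey = (0.5920,0.8060)
P = B + -2.64·ex + 3.01·ey = (0.5112,4.5038)

0.51 4.50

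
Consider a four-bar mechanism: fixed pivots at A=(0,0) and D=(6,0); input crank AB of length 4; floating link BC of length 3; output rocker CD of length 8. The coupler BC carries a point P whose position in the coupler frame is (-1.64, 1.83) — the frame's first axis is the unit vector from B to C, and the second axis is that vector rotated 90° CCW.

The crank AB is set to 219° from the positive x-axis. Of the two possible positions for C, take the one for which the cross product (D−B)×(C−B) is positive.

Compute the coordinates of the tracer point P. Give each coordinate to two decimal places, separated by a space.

A=(0,0), D=(6.00,0)
B = A + 4.00·(cos219°, sin219°) = (-3.1086, -2.5173)
|BD| = 9.4500
circle(B,3.00) ∩ circle(D,8.00): a=1.8150, h=2.3887
  candidates: C₊=(-1.9955,0.2686) cross=22.573; C₋=(-0.7229,-4.3362) cross=-22.573
  mode + wants cross > 0 → take C=(-1.9955,0.2686) (cross=22.573)
ex = (C−B)/|BC| = (0.3710,0.9286); ey = (-0.9286,0.3710)
P = B + -1.64·ex + 1.83·ey = (-5.4165,-3.3612)

-5.42 -3.36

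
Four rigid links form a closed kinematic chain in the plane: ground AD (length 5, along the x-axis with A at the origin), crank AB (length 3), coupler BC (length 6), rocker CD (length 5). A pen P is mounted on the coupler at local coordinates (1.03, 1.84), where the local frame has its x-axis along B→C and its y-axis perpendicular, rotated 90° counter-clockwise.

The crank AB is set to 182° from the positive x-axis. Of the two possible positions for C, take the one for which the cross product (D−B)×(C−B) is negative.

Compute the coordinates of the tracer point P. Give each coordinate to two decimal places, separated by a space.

-1.06 0.72

A=(0,0), D=(5.00,0)
B = A + 3.00·(cos182°, sin182°) = (-2.9982, -0.1047)
|BD| = 7.9989
circle(B,6.00) ∩ circle(D,5.00): a=4.6870, h=3.7459
  candidates: C₊=(1.6394,3.7022) cross=29.963; C₋=(1.7375,-3.7889) cross=-29.963
  mode - wants cross < 0 → take C=(1.7375,-3.7889) (cross=-29.963)
ex = (C−B)/|BC| = (0.7893,-0.6140); ey = (0.6140,0.7893)
P = B + 1.03·ex + 1.84·ey = (-1.0554,0.7151)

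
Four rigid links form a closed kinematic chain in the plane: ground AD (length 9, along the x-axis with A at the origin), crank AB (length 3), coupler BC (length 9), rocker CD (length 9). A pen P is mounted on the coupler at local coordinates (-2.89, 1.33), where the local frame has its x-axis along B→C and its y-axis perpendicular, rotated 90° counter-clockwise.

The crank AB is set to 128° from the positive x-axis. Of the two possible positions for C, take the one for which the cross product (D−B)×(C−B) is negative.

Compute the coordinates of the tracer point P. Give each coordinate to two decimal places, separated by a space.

A=(0,0), D=(9.00,0)
B = A + 3.00·(cos128°, sin128°) = (-1.8470, 2.3640)
|BD| = 11.1016
circle(B,9.00) ∩ circle(D,9.00): a=5.5508, h=7.0844
  candidates: C₊=(5.0851,8.1039) cross=78.648; C₋=(2.0679,-5.7399) cross=-78.648
  mode - wants cross < 0 → take C=(2.0679,-5.7399) (cross=-78.648)
ex = (C−B)/|BC| = (0.4350,-0.9004); ey = (0.9004,0.4350)
P = B + -2.89·ex + 1.33·ey = (-1.9065,5.5448)

-1.91 5.54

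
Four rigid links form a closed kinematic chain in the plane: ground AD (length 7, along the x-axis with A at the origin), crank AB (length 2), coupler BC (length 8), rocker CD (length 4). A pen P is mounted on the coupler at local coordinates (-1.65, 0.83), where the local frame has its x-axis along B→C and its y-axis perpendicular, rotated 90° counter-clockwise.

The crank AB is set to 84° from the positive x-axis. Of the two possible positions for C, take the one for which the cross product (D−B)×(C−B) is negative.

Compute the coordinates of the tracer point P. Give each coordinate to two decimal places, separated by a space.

-0.33 3.76

A=(0,0), D=(7.00,0)
B = A + 2.00·(cos84°, sin84°) = (0.2091, 1.9890)
|BD| = 7.0762
circle(B,8.00) ∩ circle(D,4.00): a=6.9298, h=3.9973
  candidates: C₊=(7.9830,3.8773) cross=28.286; C₋=(5.7358,-3.7950) cross=-28.286
  mode - wants cross < 0 → take C=(5.7358,-3.7950) (cross=-28.286)
ex = (C−B)/|BC| = (0.6908,-0.7230); ey = (0.7230,0.6908)
P = B + -1.65·ex + 0.83·ey = (-0.3307,3.7554)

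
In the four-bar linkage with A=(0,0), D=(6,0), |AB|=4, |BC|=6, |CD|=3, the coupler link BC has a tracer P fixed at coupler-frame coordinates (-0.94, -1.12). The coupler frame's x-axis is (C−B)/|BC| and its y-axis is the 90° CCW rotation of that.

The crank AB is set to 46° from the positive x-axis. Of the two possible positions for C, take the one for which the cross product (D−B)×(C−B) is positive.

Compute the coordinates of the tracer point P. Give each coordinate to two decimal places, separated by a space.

A=(0,0), D=(6.00,0)
B = A + 4.00·(cos46°, sin46°) = (2.7786, 2.8774)
|BD| = 4.3193
circle(B,6.00) ∩ circle(D,3.00): a=5.2852, h=2.8403
  candidates: C₊=(8.6124,1.4749) cross=12.268; C₋=(4.8283,-2.7617) cross=-12.268
  mode + wants cross > 0 → take C=(8.6124,1.4749) (cross=12.268)
ex = (C−B)/|BC| = (0.9723,-0.2337); ey = (0.2337,0.9723)
P = B + -0.94·ex + -1.12·ey = (1.6029,2.0081)

1.60 2.01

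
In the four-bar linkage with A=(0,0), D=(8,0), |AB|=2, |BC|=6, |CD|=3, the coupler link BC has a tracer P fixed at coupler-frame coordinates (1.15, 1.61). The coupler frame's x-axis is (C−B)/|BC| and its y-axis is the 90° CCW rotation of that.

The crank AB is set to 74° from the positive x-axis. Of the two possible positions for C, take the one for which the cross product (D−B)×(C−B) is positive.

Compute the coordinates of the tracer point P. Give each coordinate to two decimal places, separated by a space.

A=(0,0), D=(8.00,0)
B = A + 2.00·(cos74°, sin74°) = (0.5513, 1.9225)
|BD| = 7.6928
circle(B,6.00) ∩ circle(D,3.00): a=5.6013, h=2.1507
  candidates: C₊=(6.5123,2.6051) cross=16.545; C₋=(5.4374,-1.5598) cross=-16.545
  mode + wants cross > 0 → take C=(6.5123,2.6051) (cross=16.545)
ex = (C−B)/|BC| = (0.9935,0.1138); ey = (-0.1138,0.9935)
P = B + 1.15·ex + 1.61·ey = (1.5106,3.6529)

1.51 3.65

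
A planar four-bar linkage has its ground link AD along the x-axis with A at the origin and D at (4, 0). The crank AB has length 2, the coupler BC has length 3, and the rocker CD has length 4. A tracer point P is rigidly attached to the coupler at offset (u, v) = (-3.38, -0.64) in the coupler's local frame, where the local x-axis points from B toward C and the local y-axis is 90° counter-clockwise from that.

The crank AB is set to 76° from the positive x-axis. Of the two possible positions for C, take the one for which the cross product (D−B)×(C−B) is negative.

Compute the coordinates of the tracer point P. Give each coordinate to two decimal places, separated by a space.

A=(0,0), D=(4.00,0)
B = A + 2.00·(cos76°, sin76°) = (0.4838, 1.9406)
|BD| = 4.0161
circle(B,3.00) ∩ circle(D,4.00): a=1.1366, h=2.7764
  candidates: C₊=(2.8205,3.8221) cross=11.150; C₋=(0.1374,-1.0393) cross=-11.150
  mode - wants cross < 0 → take C=(0.1374,-1.0393) (cross=-11.150)
ex = (C−B)/|BC| = (-0.1155,-0.9933); ey = (0.9933,-0.1155)
P = B + -3.38·ex + -0.64·ey = (0.2385,5.3719)

0.24 5.37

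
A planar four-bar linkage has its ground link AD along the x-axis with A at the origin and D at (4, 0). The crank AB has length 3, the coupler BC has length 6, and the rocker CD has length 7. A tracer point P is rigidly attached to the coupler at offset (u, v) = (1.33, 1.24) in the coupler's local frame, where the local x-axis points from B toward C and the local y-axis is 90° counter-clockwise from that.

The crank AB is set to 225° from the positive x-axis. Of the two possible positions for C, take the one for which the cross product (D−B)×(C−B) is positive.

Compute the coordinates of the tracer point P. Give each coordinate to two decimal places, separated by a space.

A=(0,0), D=(4.00,0)
B = A + 3.00·(cos225°, sin225°) = (-2.1213, -2.1213)
|BD| = 6.4785
circle(B,6.00) ∩ circle(D,7.00): a=2.2359, h=5.5678
  candidates: C₊=(-1.8318,3.8717) cross=36.071; C₋=(1.8145,-6.6501) cross=-36.071
  mode + wants cross > 0 → take C=(-1.8318,3.8717) (cross=36.071)
ex = (C−B)/|BC| = (0.0483,0.9988); ey = (-0.9988,0.0483)
P = B + 1.33·ex + 1.24·ey = (-3.2957,-0.7330)

-3.30 -0.73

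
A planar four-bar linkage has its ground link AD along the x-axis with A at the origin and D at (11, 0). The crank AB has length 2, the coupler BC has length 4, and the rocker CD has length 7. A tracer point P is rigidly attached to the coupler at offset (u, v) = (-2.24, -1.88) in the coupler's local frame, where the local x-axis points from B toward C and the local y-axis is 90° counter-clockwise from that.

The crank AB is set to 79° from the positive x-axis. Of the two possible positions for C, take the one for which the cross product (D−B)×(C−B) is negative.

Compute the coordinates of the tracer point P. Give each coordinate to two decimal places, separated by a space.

-2.44 1.21

A=(0,0), D=(11.00,0)
B = A + 2.00·(cos79°, sin79°) = (0.3816, 1.9633)
|BD| = 10.7984
circle(B,4.00) ∩ circle(D,7.00): a=3.8712, h=1.0070
  candidates: C₊=(4.3714,2.2497) cross=10.874; C₋=(4.0052,0.2692) cross=-10.874
  mode - wants cross < 0 → take C=(4.0052,0.2692) (cross=-10.874)
ex = (C−B)/|BC| = (0.9059,-0.4235); ey = (0.4235,0.9059)
P = B + -2.24·ex + -1.88·ey = (-2.4438,1.2088)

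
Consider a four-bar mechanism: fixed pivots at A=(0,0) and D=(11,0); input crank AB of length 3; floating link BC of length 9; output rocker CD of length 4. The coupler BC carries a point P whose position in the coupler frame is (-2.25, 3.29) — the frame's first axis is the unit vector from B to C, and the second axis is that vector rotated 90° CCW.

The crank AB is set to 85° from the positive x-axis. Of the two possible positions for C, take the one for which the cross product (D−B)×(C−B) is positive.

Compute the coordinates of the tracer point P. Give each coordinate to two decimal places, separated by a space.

-2.20 6.12

A=(0,0), D=(11.00,0)
B = A + 3.00·(cos85°, sin85°) = (0.2615, 2.9886)
|BD| = 11.1466
circle(B,9.00) ∩ circle(D,4.00): a=8.4890, h=2.9895
  candidates: C₊=(9.2412,3.5926) cross=33.323; C₋=(7.6381,-2.1675) cross=-33.323
  mode + wants cross > 0 → take C=(9.2412,3.5926) (cross=33.323)
ex = (C−B)/|BC| = (0.9977,0.0671); ey = (-0.0671,0.9977)
P = B + -2.25·ex + 3.29·ey = (-2.2043,6.1202)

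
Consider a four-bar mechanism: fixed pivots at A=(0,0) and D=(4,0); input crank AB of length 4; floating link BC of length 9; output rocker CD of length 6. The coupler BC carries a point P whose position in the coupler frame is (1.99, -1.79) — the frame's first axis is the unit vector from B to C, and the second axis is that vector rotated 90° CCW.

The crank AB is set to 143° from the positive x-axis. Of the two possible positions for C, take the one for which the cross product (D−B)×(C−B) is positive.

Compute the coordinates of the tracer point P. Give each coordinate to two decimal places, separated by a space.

A=(0,0), D=(4.00,0)
B = A + 4.00·(cos143°, sin143°) = (-3.1945, 2.4073)
|BD| = 7.5866
circle(B,9.00) ∩ circle(D,6.00): a=6.7591, h=5.9427
  candidates: C₊=(5.1009,5.8981) cross=45.085; C₋=(1.3296,-5.3730) cross=-45.085
  mode + wants cross > 0 → take C=(5.1009,5.8981) (cross=45.085)
ex = (C−B)/|BC| = (0.9217,0.3879); ey = (-0.3879,0.9217)
P = B + 1.99·ex + -1.79·ey = (-0.6660,1.5293)

-0.67 1.53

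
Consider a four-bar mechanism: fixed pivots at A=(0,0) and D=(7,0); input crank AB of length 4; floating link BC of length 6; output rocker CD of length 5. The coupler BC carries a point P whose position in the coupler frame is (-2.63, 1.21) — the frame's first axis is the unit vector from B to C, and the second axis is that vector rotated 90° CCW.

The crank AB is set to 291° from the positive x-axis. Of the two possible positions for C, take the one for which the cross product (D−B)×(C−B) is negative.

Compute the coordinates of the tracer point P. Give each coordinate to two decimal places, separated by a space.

-0.88 -2.00

A=(0,0), D=(7.00,0)
B = A + 4.00·(cos291°, sin291°) = (1.4335, -3.7343)
|BD| = 6.7031
circle(B,6.00) ∩ circle(D,5.00): a=4.1721, h=4.3121
  candidates: C₊=(2.4959,2.1709) cross=28.904; C₋=(7.3004,-4.9910) cross=-28.904
  mode - wants cross < 0 → take C=(7.3004,-4.9910) (cross=-28.904)
ex = (C−B)/|BC| = (0.9778,-0.2094); ey = (0.2094,0.9778)
P = B + -2.63·ex + 1.21·ey = (-0.8848,-2.0003)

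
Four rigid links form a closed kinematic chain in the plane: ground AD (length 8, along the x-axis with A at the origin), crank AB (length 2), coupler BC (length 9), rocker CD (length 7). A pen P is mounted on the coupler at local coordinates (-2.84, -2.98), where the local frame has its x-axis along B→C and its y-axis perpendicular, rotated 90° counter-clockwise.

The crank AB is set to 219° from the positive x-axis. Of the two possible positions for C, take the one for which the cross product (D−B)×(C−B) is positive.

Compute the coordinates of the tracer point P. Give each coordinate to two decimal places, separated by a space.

-0.99 -5.34

A=(0,0), D=(8.00,0)
B = A + 2.00·(cos219°, sin219°) = (-1.5543, -1.2586)
|BD| = 9.6368
circle(B,9.00) ∩ circle(D,7.00): a=6.4787, h=6.2471
  candidates: C₊=(4.0530,5.7811) cross=60.202; C₋=(5.6848,-6.6061) cross=-60.202
  mode + wants cross > 0 → take C=(4.0530,5.7811) (cross=60.202)
ex = (C−B)/|BC| = (0.6230,0.7822); ey = (-0.7822,0.6230)
P = B + -2.84·ex + -2.98·ey = (-0.9928,-5.3367)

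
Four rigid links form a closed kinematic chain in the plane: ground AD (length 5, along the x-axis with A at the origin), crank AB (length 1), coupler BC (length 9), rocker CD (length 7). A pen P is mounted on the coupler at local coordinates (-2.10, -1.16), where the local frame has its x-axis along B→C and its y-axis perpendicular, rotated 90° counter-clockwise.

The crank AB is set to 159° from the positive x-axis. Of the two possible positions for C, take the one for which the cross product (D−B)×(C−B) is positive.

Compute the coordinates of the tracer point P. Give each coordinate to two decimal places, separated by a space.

-1.50 -1.97

A=(0,0), D=(5.00,0)
B = A + 1.00·(cos159°, sin159°) = (-0.9336, 0.3584)
|BD| = 5.9444
circle(B,9.00) ∩ circle(D,7.00): a=5.6638, h=6.9944
  candidates: C₊=(5.1416,6.9986) cross=41.577; C₋=(4.2983,-6.9647) cross=-41.577
  mode + wants cross > 0 → take C=(5.1416,6.9986) (cross=41.577)
ex = (C−B)/|BC| = (0.6750,0.7378); ey = (-0.7378,0.6750)
P = B + -2.10·ex + -1.16·ey = (-1.4953,-1.9740)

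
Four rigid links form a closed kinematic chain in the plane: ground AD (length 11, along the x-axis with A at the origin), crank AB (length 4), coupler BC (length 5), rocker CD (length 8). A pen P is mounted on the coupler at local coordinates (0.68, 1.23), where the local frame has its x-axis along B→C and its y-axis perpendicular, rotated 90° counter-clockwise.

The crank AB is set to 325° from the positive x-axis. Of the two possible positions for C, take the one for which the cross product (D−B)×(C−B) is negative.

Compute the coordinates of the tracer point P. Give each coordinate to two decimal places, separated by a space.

A=(0,0), D=(11.00,0)
B = A + 4.00·(cos325°, sin325°) = (3.2766, -2.2943)
|BD| = 8.0570
circle(B,5.00) ∩ circle(D,8.00): a=1.6082, h=4.7343
  candidates: C₊=(3.4701,2.7019) cross=38.144; C₋=(6.1664,-6.3746) cross=-38.144
  mode - wants cross < 0 → take C=(6.1664,-6.3746) (cross=-38.144)
ex = (C−B)/|BC| = (0.5780,-0.8161); ey = (0.8161,0.5780)
P = B + 0.68·ex + 1.23·ey = (4.6734,-2.1383)

4.67 -2.14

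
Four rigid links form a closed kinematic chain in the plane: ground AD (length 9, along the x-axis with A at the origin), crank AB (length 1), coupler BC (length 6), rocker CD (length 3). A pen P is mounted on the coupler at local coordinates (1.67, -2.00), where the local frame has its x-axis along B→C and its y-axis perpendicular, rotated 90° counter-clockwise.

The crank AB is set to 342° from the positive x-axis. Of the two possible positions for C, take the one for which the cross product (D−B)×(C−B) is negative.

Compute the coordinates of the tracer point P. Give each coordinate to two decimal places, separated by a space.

A=(0,0), D=(9.00,0)
B = A + 1.00·(cos342°, sin342°) = (0.9511, -0.3090)
|BD| = 8.0549
circle(B,6.00) ∩ circle(D,3.00): a=5.7034, h=1.8630
  candidates: C₊=(6.5788,1.7714) cross=15.006; C₋=(6.7218,-1.9518) cross=-15.006
  mode - wants cross < 0 → take C=(6.7218,-1.9518) (cross=-15.006)
ex = (C−B)/|BC| = (0.9618,-0.2738); ey = (0.2738,0.9618)
P = B + 1.67·ex + -2.00·ey = (2.0096,-2.6898)

2.01 -2.69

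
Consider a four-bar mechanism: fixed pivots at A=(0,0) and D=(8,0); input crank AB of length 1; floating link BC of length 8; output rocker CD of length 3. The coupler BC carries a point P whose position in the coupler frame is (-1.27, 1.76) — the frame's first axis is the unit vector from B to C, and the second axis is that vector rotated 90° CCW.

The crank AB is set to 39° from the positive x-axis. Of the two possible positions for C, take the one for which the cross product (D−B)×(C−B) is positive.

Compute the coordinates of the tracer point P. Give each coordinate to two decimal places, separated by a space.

A=(0,0), D=(8.00,0)
B = A + 1.00·(cos39°, sin39°) = (0.7771, 0.6293)
|BD| = 7.2502
circle(B,8.00) ∩ circle(D,3.00): a=7.4181, h=2.9953
  candidates: C₊=(8.4272,2.9694) cross=21.717; C₋=(7.9073,-2.9986) cross=-21.717
  mode + wants cross > 0 → take C=(8.4272,2.9694) (cross=21.717)
ex = (C−B)/|BC| = (0.9563,0.2925); ey = (-0.2925,0.9563)
P = B + -1.27·ex + 1.76·ey = (-0.9521,1.9408)

-0.95 1.94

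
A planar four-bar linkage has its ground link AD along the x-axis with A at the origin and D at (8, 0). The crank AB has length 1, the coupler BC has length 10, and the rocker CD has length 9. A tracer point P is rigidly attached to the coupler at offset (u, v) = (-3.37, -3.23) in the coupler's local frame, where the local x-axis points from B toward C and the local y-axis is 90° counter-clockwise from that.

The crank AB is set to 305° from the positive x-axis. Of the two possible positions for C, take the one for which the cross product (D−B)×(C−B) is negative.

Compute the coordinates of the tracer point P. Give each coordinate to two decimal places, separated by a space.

A=(0,0), D=(8.00,0)
B = A + 1.00·(cos305°, sin305°) = (0.5736, -0.8192)
|BD| = 7.4715
circle(B,10.00) ∩ circle(D,9.00): a=5.0072, h=8.6561
  candidates: C₊=(4.6016,8.3337) cross=64.674; C₋=(6.4997,-8.8741) cross=-64.674
  mode - wants cross < 0 → take C=(6.4997,-8.8741) (cross=-64.674)
ex = (C−B)/|BC| = (0.5926,-0.8055); ey = (0.8055,0.5926)
P = B + -3.37·ex + -3.23·ey = (-4.0252,-0.0188)

-4.03 -0.02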